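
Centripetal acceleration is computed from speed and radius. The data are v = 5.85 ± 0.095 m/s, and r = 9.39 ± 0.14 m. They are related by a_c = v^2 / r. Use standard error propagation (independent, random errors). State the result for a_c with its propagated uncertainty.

For a monomial a_c ∝ v^2, r^-1, fractional errors add in quadrature:
  (2·δv/v)² = (2×0.0162)² = 0.00105;  (-1·δr/r)² = (-1×0.0149)² = 0.000222
δa_c/a_c = √(0.00128) = 0.0357
a_c = 3.64 m/s^2, so δa_c = 0.0357 × 3.64 = 0.130 m/s^2.

3.64 ± 0.130 m/s^2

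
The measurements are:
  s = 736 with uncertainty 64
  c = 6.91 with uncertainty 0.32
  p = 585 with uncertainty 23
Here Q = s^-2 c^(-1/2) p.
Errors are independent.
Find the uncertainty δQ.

Products/powers → add relative errors in quadrature, weighted by exponent:
  (-2·δs/s)² = (-2×0.0870)² = 0.0302;  (−½·δc/c)² = (-0.5×0.0463)² = 0.000536;  (1·δp/p)² = (1×0.0393)² = 0.00155
δQ/Q = √(0.0323) = 0.180
Q = 0.000411, so δQ = 0.180 × 0.000411 = 7.39e-05.

7.39e-05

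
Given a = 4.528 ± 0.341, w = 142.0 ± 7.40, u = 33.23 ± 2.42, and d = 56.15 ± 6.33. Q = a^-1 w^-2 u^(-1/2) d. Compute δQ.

1.87e-05

For a monomial Q ∝ a^-1, w^-2, u^(-1/2), d, fractional errors add in quadrature:
  (-1·δa/a)² = (-1×0.0753)² = 0.00567;  (-2·δw/w)² = (-2×0.0521)² = 0.0109;  (−½·δu/u)² = (-0.5×0.0728)² = 0.00133;  (1·δd/d)² = (1×0.113)² = 0.0127
δQ/Q = √(0.0306) = 0.175
Q = 0.0001067, so δQ = 0.175 × 0.0001067 = 1.87e-05.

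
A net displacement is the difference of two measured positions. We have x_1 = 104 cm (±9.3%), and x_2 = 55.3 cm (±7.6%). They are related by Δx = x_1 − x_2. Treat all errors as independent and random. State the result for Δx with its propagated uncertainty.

Each term contributes (cᵢ δxᵢ)² to (δΔx)²:
  (δx_1)² = 93.5;  (δx_2)² = 17.7
δΔx = √(111) = 10.5 cm
Δx = 48.7 cm.

48.7 ± 10.5 cm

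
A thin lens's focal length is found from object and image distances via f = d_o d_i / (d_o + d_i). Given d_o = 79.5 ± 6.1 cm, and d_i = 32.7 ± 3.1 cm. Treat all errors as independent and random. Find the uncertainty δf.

∂f/∂d_o = (d_i/(d_o+d_i))² = 0.0849;  ∂f/∂d_i = (d_o/(d_o+d_i))² = 0.502
δf = √((∂f/∂d_o · δd_o)² + (∂f/∂d_i · δd_i)²) = √(0.268 + 2.42) = 1.64 cm

1.64 cm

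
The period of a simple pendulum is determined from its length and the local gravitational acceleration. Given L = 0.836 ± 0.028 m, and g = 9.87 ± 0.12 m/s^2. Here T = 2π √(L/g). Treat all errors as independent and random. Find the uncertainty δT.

For a monomial T ∝ L^(1/2), g^(-1/2), fractional errors add in quadrature:
  (½·δL/L)² = (0.5×0.0335)² = 0.000280;  (−½·δg/g)² = (-0.5×0.0122)² = 3.7e-05
δT/T = √(0.000317) = 0.0178
T = 1.83 s, so δT = 0.0178 × 1.83 = 0.0326 s.

0.0326 s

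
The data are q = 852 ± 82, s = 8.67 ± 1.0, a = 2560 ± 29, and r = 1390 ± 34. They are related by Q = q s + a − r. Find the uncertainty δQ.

Let p = q·s = 7390. δp/p = √((1·δq/q)² + (1·δs/s)²) = √(0.00926 + 0.0133) = 0.150, so δp = 1110.
Q = p + a − r: δQ = √(δp² + δa² + δr²) = √(1.23e+06 + 841 + 1160) = 1110

1110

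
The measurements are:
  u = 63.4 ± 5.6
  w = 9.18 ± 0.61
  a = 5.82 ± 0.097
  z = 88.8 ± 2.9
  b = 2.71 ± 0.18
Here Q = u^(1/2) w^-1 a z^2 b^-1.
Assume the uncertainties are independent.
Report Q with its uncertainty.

Q is a product of powers, so relative uncertainties combine in quadrature:
  (½·δu/u)² = (0.5×0.0883)² = 0.00195;  (-1·δw/w)² = (-1×0.0664)² = 0.00442;  (1·δa/a)² = (1×0.0167)² = 0.000278;  (2·δz/z)² = (2×0.0327)² = 0.00427;  (-1·δb/b)² = (-1×0.0664)² = 0.00441
δQ/Q = √(0.0153) = 0.124
Q = 14700, so δQ = 0.124 × 14700 = 1820.

14700 ± 1820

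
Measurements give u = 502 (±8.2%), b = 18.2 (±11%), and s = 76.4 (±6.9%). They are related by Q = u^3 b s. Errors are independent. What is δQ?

4.89e+10

For a monomial Q ∝ u^3, b, s, fractional errors add in quadrature:
  (3·δu/u)² = (3×0.0820)² = 0.0605;  (1·δb/b)² = (1×0.110)² = 0.0121;  (1·δs/s)² = (1×0.0690)² = 0.00476
δQ/Q = √(0.0774) = 0.278
Q = 1.76e+11, so δQ = 0.278 × 1.76e+11 = 4.89e+10.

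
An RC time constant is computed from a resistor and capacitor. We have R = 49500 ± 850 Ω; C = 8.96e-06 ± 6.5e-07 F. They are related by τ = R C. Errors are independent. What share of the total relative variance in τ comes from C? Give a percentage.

94.7%

(δτ/τ)² = (1·δR/R)² + (1·δC/C)²
  R term: (1×0.0172)² = 0.000295
  C term: (1×0.0725)² = 0.00526
Total = 0.00556. Share from C = 0.00526/0.00556 = 0.947.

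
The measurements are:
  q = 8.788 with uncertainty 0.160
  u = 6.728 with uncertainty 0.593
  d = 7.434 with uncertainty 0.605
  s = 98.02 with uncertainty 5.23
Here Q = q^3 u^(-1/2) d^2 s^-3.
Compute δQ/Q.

0.239

Products/powers → add relative errors in quadrature, weighted by exponent:
  (3·δq/q)² = (3×0.0182)² = 0.00298;  (−½·δu/u)² = (-0.5×0.0881)² = 0.00194;  (2·δd/d)² = (2×0.0814)² = 0.0265;  (-3·δs/s)² = (-3×0.0534)² = 0.0256
δQ/Q = √(0.0570) = 0.239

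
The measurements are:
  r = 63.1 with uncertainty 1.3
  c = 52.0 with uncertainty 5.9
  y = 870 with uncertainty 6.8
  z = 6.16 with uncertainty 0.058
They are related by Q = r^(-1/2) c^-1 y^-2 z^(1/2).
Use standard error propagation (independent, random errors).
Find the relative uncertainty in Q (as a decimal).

Since Q is a product/quotient, work with relative uncertainties:
  (−½·δr/r)² = (-0.5×0.0206)² = 0.000106;  (-1·δc/c)² = (-1×0.113)² = 0.0129;  (-2·δy/y)² = (-2×0.00782)² = 0.000244;  (½·δz/z)² = (0.5×0.00942)² = 2.22e-05
δQ/Q = √(0.0132) = 0.115

0.115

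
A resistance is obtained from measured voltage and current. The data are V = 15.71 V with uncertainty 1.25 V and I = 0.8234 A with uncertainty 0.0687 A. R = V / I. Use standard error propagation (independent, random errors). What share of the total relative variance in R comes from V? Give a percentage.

47.6%

(δR/R)² = (1·δV/V)² + (-1·δI/I)²
  V term: (1×0.0796)² = 0.00633
  I term: (-1×0.0834)² = 0.00696
Total = 0.0133. Share from V = 0.00633/0.0133 = 0.476.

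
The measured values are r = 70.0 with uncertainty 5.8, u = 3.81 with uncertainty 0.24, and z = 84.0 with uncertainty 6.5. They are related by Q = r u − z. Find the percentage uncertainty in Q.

15.6%

Let p = r·u = 267. δp/p = √((1·δr/r)² + (1·δu/u)²) = √(0.00687 + 0.00397) = 0.104, so δp = 27.8.
Q = p − z: δQ = √(δp² + δz²) = √(771 + 42.2) = 28.5
Q = 183, so δQ/Q = 28.5/183 = 0.156.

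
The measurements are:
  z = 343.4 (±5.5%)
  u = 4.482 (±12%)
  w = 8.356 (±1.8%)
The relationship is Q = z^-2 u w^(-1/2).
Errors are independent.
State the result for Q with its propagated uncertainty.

(1.315 ± 0.214) × 10^-5

Relative error in a monomial: (δQ/Q)² = Σ (nᵢ · δxᵢ/xᵢ)².
  (-2·δz/z)² = (-2×0.0550)² = 0.0121;  (1·δu/u)² = (1×0.120)² = 0.0144;  (−½·δw/w)² = (-0.5×0.0180)² = 8.1e-05
δQ/Q = √(0.0266) = 0.163
Q = 1.315e-05, so δQ = 0.163 × 1.315e-05 = 2.14e-06.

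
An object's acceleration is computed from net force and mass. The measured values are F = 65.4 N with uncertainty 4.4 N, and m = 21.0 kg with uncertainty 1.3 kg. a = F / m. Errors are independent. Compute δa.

For a monomial a ∝ F, m^-1, fractional errors add in quadrature:
  (1·δF/F)² = (1×0.0673)² = 0.00453;  (-1·δm/m)² = (-1×0.0619)² = 0.00383
δa/a = √(0.00836) = 0.0914
a = 3.11 m/s^2, so δa = 0.0914 × 3.11 = 0.285 m/s^2.

0.285 m/s^2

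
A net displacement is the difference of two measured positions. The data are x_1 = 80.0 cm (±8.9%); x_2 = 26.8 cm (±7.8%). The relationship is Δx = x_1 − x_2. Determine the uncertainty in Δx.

Each term contributes (cᵢ δxᵢ)² to (δΔx)²:
  (δx_1)² = 50.7;  (δx_2)² = 4.37
δΔx = √(55.1) = 7.42 cm

7.42 cm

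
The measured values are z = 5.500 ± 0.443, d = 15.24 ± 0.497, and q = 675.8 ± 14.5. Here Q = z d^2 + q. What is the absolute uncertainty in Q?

Let p = z·d^2 = 1277. δp/p = √((1·δz/z)² + (2·δd/d)²) = √(0.00649 + 0.00425) = 0.104, so δp = 132.
Q = p + q: δQ = √(δp² + δq²) = √(17500 + 210) = 133

133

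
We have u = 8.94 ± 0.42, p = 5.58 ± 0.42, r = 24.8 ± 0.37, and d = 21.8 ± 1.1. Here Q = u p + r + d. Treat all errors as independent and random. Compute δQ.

4.58

Let w = u·p = 49.9. δw/w = √((1·δu/u)² + (1·δp/p)²) = √(0.00221 + 0.00567) = 0.0887, so δw = 4.43.
Q = w + r + d: δQ = √(δw² + δr² + δd²) = √(19.6 + 0.137 + 1.21) = 4.58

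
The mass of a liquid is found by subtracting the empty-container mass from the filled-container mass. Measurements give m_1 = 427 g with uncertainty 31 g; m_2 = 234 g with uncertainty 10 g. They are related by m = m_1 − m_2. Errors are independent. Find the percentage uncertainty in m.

16.9%

For a sum/difference, combine absolute errors in quadrature:
  (δm_1)² = 961;  (δm_2)² = 100
δm = √(1060) = 32.6 g
m = 193 g, so δm/m = 32.6/193 = 0.169.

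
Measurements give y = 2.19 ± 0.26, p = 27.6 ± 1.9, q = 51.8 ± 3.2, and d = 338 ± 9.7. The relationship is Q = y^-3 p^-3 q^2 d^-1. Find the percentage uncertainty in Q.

Each factor contributes (exponent × relative error)² to (δQ/Q)²:
  (-3·δy/y)² = (-3×0.119)² = 0.127;  (-3·δp/p)² = (-3×0.0688)² = 0.0427;  (2·δq/q)² = (2×0.0618)² = 0.0153;  (-1·δd/d)² = (-1×0.0287)² = 0.000824
δQ/Q = √(0.186) = 0.431

43.1%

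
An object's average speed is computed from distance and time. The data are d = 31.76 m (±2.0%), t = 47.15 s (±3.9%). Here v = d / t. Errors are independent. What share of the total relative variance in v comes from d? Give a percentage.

20.8%

(δv/v)² = (1·δd/d)² + (-1·δt/t)²
  d term: (1×0.0200)² = 0.000400
  t term: (-1×0.0390)² = 0.00152
Total = 0.00192. Share from d = 0.000400/0.00192 = 0.208.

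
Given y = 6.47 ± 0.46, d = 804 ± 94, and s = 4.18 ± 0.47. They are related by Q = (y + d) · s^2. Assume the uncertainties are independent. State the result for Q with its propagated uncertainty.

14200 ± 3580

Let u = y + d = 810. δu = √(δy² + δd²) = √(0.212 + 8840) = 94.0, so δu/u = 0.116.
Q is then a monomial in u, s:
δQ/Q = √((δu/u)² + (2·δs/s)²) = √(0.0135 + 0.0506) = 0.253
Q = 14200, so δQ = 0.253 × 14200 = 3580.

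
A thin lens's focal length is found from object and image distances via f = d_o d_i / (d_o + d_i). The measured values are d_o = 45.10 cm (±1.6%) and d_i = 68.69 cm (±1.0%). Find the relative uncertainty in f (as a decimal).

∂f/∂d_o = (d_i/(d_o+d_i))² = 0.364;  ∂f/∂d_i = (d_o/(d_o+d_i))² = 0.157
δf = √((∂f/∂d_o · δd_o)² + (∂f/∂d_i · δd_i)²) = √(0.0691 + 0.0116) = 0.284 cm
f = 27.22 cm, so δf/f = 0.284/27.22 = 0.0104.

0.0104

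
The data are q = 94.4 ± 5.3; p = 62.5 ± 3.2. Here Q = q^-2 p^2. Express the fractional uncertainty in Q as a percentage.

For a monomial Q ∝ q^-2, p^2, fractional errors add in quadrature:
  (-2·δq/q)² = (-2×0.0561)² = 0.0126;  (2·δp/p)² = (2×0.0512)² = 0.0105
δQ/Q = √(0.0231) = 0.152

15.2%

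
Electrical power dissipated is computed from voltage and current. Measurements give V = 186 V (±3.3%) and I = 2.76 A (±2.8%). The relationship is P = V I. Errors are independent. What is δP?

Each factor contributes (exponent × relative error)² to (δP/P)²:
  (1·δV/V)² = (1×0.0330)² = 0.00109;  (1·δI/I)² = (1×0.0280)² = 0.000784
δP/P = √(0.00187) = 0.0433
P = 513 W, so δP = 0.0433 × 513 = 22.2 W.

22.2 W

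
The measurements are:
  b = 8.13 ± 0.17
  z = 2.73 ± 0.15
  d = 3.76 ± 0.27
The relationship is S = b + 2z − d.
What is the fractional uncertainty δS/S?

Each term contributes (cᵢ δxᵢ)² to (δS)²:
  (δb)² = 0.0289;  (2·δz)² = 0.0900;  (δd)² = 0.0729
δS = √(0.192) = 0.438
S = 9.83, so δS/S = 0.438/9.83 = 0.0446.

0.0446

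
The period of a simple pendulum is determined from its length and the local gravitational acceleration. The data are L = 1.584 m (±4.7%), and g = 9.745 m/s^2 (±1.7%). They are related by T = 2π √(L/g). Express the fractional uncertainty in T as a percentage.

2.50%

Relative error in a monomial: (δT/T)² = Σ (nᵢ · δxᵢ/xᵢ)².
  (½·δL/L)² = (0.5×0.0470)² = 0.000552;  (−½·δg/g)² = (-0.5×0.0170)² = 7.23e-05
δT/T = √(0.000625) = 0.0250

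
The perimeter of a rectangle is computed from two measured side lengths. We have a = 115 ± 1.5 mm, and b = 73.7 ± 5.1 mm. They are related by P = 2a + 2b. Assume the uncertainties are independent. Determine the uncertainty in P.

10.6 mm

Absolute uncertainties add in quadrature for a linear combination:
  (2·δa)² = 9.00;  (2·δb)² = 104
δP = √(113) = 10.6 mm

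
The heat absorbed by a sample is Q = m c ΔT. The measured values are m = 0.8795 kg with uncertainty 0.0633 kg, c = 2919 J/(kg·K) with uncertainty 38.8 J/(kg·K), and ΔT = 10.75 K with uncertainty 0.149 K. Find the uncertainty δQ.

Since Q is a product/quotient, work with relative uncertainties:
  (1·δm/m)² = (1×0.0720)² = 0.00518;  (1·δc/c)² = (1×0.0133)² = 0.000177;  (1·δΔT/ΔT)² = (1×0.0139)² = 0.000192
δQ/Q = √(0.00555) = 0.0745
Q = 27600 J, so δQ = 0.0745 × 27600 = 2060 J.

2060 J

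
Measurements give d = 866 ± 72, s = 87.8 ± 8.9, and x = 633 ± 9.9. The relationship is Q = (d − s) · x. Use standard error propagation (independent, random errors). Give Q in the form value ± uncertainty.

(4.93 ± 0.466) × 10^5

Let u = d − s = 778. δu = √(δd² + δs²) = √(5180 + 79.2) = 72.5, so δu/u = 0.0932.
Q is then a monomial in u, x:
δQ/Q = √((δu/u)² + (1·δx/x)²) = √(0.00869 + 0.000245) = 0.0945
Q = 4.93e+05, so δQ = 0.0945 × 4.93e+05 = 46600.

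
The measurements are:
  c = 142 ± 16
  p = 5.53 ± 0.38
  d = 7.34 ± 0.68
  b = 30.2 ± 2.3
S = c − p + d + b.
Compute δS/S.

S is a linear combination, so absolute uncertainties add in quadrature:
  (δc)² = 256;  (δp)² = 0.144;  (δd)² = 0.462;  (δb)² = 5.29
δS = √(262) = 16.2
S = 174, so δS/S = 16.2/174 = 0.0930.

0.0930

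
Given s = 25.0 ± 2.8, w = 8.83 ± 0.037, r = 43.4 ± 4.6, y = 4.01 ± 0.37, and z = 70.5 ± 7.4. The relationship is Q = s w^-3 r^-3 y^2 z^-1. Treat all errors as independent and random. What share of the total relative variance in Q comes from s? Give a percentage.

7.90%

(δQ/Q)² = (1·δs/s)² + (-3·δw/w)² + (-3·δr/r)² + (2·δy/y)² + (-1·δz/z)²
  s term: (1×0.112)² = 0.0125
  w term: (-3×0.00419)² = 0.000158
  r term: (-3×0.106)² = 0.101
  y term: (2×0.0923)² = 0.0341
  z term: (-1×0.105)² = 0.0110
Total = 0.159. Share from s = 0.0125/0.159 = 0.0790.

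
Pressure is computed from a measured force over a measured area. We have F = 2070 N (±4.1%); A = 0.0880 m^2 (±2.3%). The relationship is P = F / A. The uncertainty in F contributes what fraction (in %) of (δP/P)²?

(δP/P)² = (1·δF/F)² + (-1·δA/A)²
  F term: (1×0.0410)² = 0.00168
  A term: (-1×0.0230)² = 0.000529
Total = 0.00221. Share from F = 0.00168/0.00221 = 0.761.

76.1%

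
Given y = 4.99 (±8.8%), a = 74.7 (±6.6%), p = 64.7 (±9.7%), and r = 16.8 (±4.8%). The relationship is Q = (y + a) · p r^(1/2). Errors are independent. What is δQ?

2490

Let u = y + a = 79.7. δu = √(δy² + δa²) = √(0.193 + 24.3) = 4.95, so δu/u = 0.0621.
Q is then a monomial in u, p, r:
δQ/Q = √((δu/u)² + (1·δp/p)² + (½·δr/r)²) = √(0.00386 + 0.00941 + 0.000576) = 0.118
Q = 21100, so δQ = 0.118 × 21100 = 2490.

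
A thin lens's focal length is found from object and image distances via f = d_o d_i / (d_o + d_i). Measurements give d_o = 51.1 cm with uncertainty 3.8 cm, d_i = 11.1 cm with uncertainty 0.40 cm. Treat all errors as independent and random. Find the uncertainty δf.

0.296 cm

∂f/∂d_o = (d_i/(d_o+d_i))² = 0.0318;  ∂f/∂d_i = (d_o/(d_o+d_i))² = 0.675
δf = √((∂f/∂d_o · δd_o)² + (∂f/∂d_i · δd_i)²) = √(0.0146 + 0.0729) = 0.296 cm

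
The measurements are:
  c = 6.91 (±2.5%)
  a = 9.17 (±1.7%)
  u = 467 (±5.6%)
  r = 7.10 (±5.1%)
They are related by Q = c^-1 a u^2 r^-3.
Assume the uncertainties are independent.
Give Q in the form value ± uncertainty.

For a monomial Q ∝ c^-1, a, u^2, r^-3, fractional errors add in quadrature:
  (-1·δc/c)² = (-1×0.0250)² = 0.000625;  (1·δa/a)² = (1×0.0170)² = 0.000289;  (2·δu/u)² = (2×0.0560)² = 0.0125;  (-3·δr/r)² = (-3×0.0510)² = 0.0234
δQ/Q = √(0.0369) = 0.192
Q = 809, so δQ = 0.192 × 809 = 155.

809 ± 155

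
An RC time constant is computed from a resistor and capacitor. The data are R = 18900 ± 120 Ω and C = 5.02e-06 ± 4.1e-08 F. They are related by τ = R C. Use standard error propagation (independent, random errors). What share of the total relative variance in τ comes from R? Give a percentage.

(δτ/τ)² = (1·δR/R)² + (1·δC/C)²
  R term: (1×0.00635)² = 4.03e-05
  C term: (1×0.00817)² = 6.67e-05
Total = 0.000107. Share from R = 4.03e-05/0.000107 = 0.377.

37.7%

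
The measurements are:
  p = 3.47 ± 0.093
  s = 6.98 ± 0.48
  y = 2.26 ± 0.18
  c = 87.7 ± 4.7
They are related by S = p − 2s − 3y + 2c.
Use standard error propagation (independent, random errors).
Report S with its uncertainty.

158 ± 9.46

For a sum/difference, combine absolute errors in quadrature:
  (δp)² = 0.00865;  (2·δs)² = 0.922;  (3·δy)² = 0.292;  (2·δc)² = 88.4
δS = √(89.6) = 9.46
S = 158.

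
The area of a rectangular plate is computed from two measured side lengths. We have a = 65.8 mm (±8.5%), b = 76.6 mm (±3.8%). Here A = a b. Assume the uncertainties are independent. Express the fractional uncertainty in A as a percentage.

For a monomial A ∝ a, b, fractional errors add in quadrature:
  (1·δa/a)² = (1×0.0850)² = 0.00723;  (1·δb/b)² = (1×0.0380)² = 0.00144
δA/A = √(0.00867) = 0.0931

9.31%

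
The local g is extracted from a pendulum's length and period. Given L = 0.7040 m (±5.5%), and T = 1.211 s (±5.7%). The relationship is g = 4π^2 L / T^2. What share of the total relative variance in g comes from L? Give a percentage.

18.9%

(δg/g)² = (1·δL/L)² + (-2·δT/T)²
  L term: (1×0.0550)² = 0.00302
  T term: (-2×0.0570)² = 0.0130
Total = 0.0160. Share from L = 0.00302/0.0160 = 0.189.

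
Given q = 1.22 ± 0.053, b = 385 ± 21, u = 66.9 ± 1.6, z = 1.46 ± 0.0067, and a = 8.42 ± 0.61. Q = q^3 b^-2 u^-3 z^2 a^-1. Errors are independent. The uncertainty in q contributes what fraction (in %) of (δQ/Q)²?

(δQ/Q)² = (3·δq/q)² + (-2·δb/b)² + (-3·δu/u)² + (2·δz/z)² + (-1·δa/a)²
  q term: (3×0.0434)² = 0.0170
  b term: (-2×0.0545)² = 0.0119
  u term: (-3×0.0239)² = 0.00515
  z term: (2×0.00459)² = 8.42e-05
  a term: (-1×0.0724)² = 0.00525
Total = 0.0394. Share from q = 0.0170/0.0394 = 0.431.

43.1%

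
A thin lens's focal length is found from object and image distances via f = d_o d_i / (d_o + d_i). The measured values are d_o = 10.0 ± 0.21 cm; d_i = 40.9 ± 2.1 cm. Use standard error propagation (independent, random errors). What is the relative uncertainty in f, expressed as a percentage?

1.97%

∂f/∂d_o = (d_i/(d_o+d_i))² = 0.646;  ∂f/∂d_i = (d_o/(d_o+d_i))² = 0.0386
δf = √((∂f/∂d_o · δd_o)² + (∂f/∂d_i · δd_i)²) = √(0.0184 + 0.00657) = 0.158 cm
f = 8.04 cm, so δf/f = 0.158/8.04 = 0.0197.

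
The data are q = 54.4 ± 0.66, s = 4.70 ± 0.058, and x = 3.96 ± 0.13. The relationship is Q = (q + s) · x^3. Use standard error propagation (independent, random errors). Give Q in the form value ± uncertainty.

Let u = q + s = 59.1. δu = √(δq² + δs²) = √(0.436 + 0.00336) = 0.663, so δu/u = 0.0112.
Q is then a monomial in u, x:
δQ/Q = √((δu/u)² + (3·δx/x)²) = √(0.000126 + 0.00970) = 0.0991
Q = 3670, so δQ = 0.0991 × 3670 = 364.

3670 ± 364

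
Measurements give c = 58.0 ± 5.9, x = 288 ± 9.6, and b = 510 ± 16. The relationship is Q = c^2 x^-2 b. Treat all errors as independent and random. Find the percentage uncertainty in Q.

21.6%

Relative error in a monomial: (δQ/Q)² = Σ (nᵢ · δxᵢ/xᵢ)².
  (2·δc/c)² = (2×0.102)² = 0.0414;  (-2·δx/x)² = (-2×0.0333)² = 0.00444;  (1·δb/b)² = (1×0.0314)² = 0.000984
δQ/Q = √(0.0468) = 0.216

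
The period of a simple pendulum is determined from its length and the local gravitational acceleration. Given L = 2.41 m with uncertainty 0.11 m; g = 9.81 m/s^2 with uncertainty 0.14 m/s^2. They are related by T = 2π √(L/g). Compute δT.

0.0745 s

Relative error in a monomial: (δT/T)² = Σ (nᵢ · δxᵢ/xᵢ)².
  (½·δL/L)² = (0.5×0.0456)² = 0.000521;  (−½·δg/g)² = (-0.5×0.0143)² = 5.09e-05
δT/T = √(0.000572) = 0.0239
T = 3.11 s, so δT = 0.0239 × 3.11 = 0.0745 s.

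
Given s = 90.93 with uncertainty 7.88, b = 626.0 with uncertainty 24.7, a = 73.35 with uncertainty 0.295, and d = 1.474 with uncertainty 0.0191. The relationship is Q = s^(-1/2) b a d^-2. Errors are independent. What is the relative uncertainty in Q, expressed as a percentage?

6.42%

Relative error in a monomial: (δQ/Q)² = Σ (nᵢ · δxᵢ/xᵢ)².
  (−½·δs/s)² = (-0.5×0.0867)² = 0.00188;  (1·δb/b)² = (1×0.0395)² = 0.00156;  (1·δa/a)² = (1×0.00402)² = 1.62e-05;  (-2·δd/d)² = (-2×0.0130)² = 0.000672
δQ/Q = √(0.00412) = 0.0642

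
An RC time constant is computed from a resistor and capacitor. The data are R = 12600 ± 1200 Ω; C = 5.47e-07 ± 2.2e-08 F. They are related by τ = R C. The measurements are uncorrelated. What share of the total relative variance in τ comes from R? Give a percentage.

84.9%

(δτ/τ)² = (1·δR/R)² + (1·δC/C)²
  R term: (1×0.0952)² = 0.00907
  C term: (1×0.0402)² = 0.00162
Total = 0.0107. Share from R = 0.00907/0.0107 = 0.849.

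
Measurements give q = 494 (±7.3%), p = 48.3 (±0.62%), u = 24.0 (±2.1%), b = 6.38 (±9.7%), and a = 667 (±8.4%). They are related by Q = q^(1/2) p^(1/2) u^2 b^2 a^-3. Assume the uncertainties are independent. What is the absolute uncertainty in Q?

Since Q is a product/quotient, work with relative uncertainties:
  (½·δq/q)² = (0.5×0.0730)² = 0.00133;  (½·δp/p)² = (0.5×0.00620)² = 9.61e-06;  (2·δu/u)² = (2×0.0210)² = 0.00176;  (2·δb/b)² = (2×0.0970)² = 0.0376;  (-3·δa/a)² = (-3×0.0840)² = 0.0635
δQ/Q = √(0.104) = 0.323
Q = 0.0122, so δQ = 0.323 × 0.0122 = 0.00394.

0.00394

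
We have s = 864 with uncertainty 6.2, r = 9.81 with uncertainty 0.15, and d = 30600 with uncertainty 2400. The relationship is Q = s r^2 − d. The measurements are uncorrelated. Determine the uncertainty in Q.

3550

Let p = s·r^2 = 83100. δp/p = √((1·δs/s)² + (2·δr/r)²) = √(5.15e-05 + 0.000935) = 0.0314, so δp = 2610.
Q = p − d: δQ = √(δp² + δd²) = √(6.82e+06 + 5.76e+06) = 3550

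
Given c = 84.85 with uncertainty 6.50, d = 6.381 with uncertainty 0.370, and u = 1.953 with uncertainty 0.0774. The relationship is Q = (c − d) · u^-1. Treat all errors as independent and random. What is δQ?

Let w = c − d = 78.47. δw = √(δc² + δd²) = √(42.2 + 0.137) = 6.51, so δw/w = 0.0830.
Q is then a monomial in w, u:
δQ/Q = √((δw/w)² + (-1·δu/u)²) = √(0.00688 + 0.00157) = 0.0919
Q = 40.18, so δQ = 0.0919 × 40.18 = 3.69.

3.69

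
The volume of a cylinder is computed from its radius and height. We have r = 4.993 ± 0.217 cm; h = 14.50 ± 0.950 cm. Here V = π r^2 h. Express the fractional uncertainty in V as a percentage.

For a monomial V ∝ r^2, h, fractional errors add in quadrature:
  (2·δr/r)² = (2×0.0435)² = 0.00756;  (1·δh/h)² = (1×0.0655)² = 0.00429
δV/V = √(0.0118) = 0.109

10.9%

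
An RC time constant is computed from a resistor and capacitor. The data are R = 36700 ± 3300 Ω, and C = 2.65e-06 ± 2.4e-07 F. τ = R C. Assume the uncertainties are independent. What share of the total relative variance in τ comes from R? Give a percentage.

49.6%

(δτ/τ)² = (1·δR/R)² + (1·δC/C)²
  R term: (1×0.0899)² = 0.00809
  C term: (1×0.0906)² = 0.00820
Total = 0.0163. Share from R = 0.00809/0.0163 = 0.496.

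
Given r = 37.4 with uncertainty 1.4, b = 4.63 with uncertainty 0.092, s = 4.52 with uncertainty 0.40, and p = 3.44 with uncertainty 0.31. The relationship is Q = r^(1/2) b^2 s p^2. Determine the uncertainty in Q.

Since Q is a product/quotient, work with relative uncertainties:
  (½·δr/r)² = (0.5×0.0374)² = 0.000350;  (2·δb/b)² = (2×0.0199)² = 0.00158;  (1·δs/s)² = (1×0.0885)² = 0.00783;  (2·δp/p)² = (2×0.0901)² = 0.0325
δQ/Q = √(0.0422) = 0.206
Q = 7010, so δQ = 0.206 × 7010 = 1440.

1440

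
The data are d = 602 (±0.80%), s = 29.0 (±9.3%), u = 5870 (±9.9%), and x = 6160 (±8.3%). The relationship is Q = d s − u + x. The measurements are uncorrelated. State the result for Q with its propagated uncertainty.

Let p = d·s = 17500. δp/p = √((1·δd/d)² + (1·δs/s)²) = √(6.4e-05 + 0.00865) = 0.0933, so δp = 1630.
Q = p − u + x: δQ = √(δp² + δu² + δx²) = √(2.66e+06 + 3.38e+05 + 2.61e+05) = 1800
Q = 17700.

17700 ± 1800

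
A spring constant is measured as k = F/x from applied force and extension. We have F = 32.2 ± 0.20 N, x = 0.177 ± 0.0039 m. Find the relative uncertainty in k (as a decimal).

Products/powers → add relative errors in quadrature, weighted by exponent:
  (1·δF/F)² = (1×0.00621)² = 3.86e-05;  (-1·δx/x)² = (-1×0.0220)² = 0.000485
δk/k = √(0.000524) = 0.0229

0.0229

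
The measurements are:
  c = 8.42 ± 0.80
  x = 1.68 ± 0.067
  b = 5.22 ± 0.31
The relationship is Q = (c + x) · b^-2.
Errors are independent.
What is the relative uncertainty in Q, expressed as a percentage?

Let u = c + x = 10.1. δu = √(δc² + δx²) = √(0.640 + 0.00449) = 0.803, so δu/u = 0.0795.
Q is then a monomial in u, b:
δQ/Q = √((δu/u)² + (-2·δb/b)²) = √(0.00632 + 0.0141) = 0.143

14.3%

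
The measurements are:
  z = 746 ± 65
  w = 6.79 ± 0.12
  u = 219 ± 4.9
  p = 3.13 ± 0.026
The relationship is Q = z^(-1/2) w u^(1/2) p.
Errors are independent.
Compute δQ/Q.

0.0490

Each factor contributes (exponent × relative error)² to (δQ/Q)²:
  (−½·δz/z)² = (-0.5×0.0871)² = 0.00190;  (1·δw/w)² = (1×0.0177)² = 0.000312;  (½·δu/u)² = (0.5×0.0224)² = 0.000125;  (1·δp/p)² = (1×0.00831)² = 6.9e-05
δQ/Q = √(0.00240) = 0.0490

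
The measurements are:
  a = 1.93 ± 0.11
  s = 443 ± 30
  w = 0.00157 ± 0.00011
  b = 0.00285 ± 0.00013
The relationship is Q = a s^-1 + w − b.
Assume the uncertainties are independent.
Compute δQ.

Let p = a·s^-1 = 0.00436. δp/p = √((1·δa/a)² + (-1·δs/s)²) = √(0.00325 + 0.00459) = 0.0885, so δp = 0.000386.
Q = p + w − b: δQ = √(δp² + δw² + δb²) = √(1.49e-07 + 1.21e-08 + 1.69e-08) = 0.000422

0.000422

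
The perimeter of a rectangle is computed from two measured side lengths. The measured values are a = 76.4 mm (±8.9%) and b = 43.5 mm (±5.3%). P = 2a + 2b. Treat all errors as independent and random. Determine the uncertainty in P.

For a sum/difference, combine absolute errors in quadrature:
  (2·δa)² = 185;  (2·δb)² = 21.3
δP = √(206) = 14.4 mm

14.4 mm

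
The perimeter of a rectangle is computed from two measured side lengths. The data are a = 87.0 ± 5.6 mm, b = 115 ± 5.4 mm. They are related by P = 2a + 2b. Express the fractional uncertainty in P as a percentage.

Each term contributes (cᵢ δxᵢ)² to (δP)²:
  (2·δa)² = 125;  (2·δb)² = 117
δP = √(242) = 15.6 mm
P = 404 mm, so δP/P = 15.6/404 = 0.0385.

3.85%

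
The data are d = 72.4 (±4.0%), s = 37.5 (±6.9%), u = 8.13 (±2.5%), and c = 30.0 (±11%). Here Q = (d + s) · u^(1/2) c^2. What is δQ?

Let w = d + s = 110. δw = √(δd² + δs²) = √(8.39 + 6.70) = 3.88, so δw/w = 0.0353.
Q is then a monomial in w, u, c:
δQ/Q = √((δw/w)² + (½·δu/u)² + (2·δc/c)²) = √(0.00125 + 0.000156 + 0.0484) = 0.223
Q = 2.82e+05, so δQ = 0.223 × 2.82e+05 = 62900.

62900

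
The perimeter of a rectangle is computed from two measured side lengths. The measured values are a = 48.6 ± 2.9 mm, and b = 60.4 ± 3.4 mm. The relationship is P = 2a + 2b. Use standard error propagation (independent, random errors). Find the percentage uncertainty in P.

P is a linear combination, so absolute uncertainties add in quadrature:
  (2·δa)² = 33.6;  (2·δb)² = 46.2
δP = √(79.9) = 8.94 mm
P = 218 mm, so δP/P = 8.94/218 = 0.0410.

4.10%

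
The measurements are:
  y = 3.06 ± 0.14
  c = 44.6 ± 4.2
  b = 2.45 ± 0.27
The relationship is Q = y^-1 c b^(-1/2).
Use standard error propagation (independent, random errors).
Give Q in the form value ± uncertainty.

Since Q is a product/quotient, work with relative uncertainties:
  (-1·δy/y)² = (-1×0.0458)² = 0.00209;  (1·δc/c)² = (1×0.0942)² = 0.00887;  (−½·δb/b)² = (-0.5×0.110)² = 0.00304
δQ/Q = √(0.0140) = 0.118
Q = 9.31, so δQ = 0.118 × 9.31 = 1.10.

9.31 ± 1.10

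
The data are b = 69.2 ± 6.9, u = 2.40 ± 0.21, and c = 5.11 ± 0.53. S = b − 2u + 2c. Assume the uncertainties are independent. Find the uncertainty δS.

Absolute uncertainties add in quadrature for a linear combination:
  (δb)² = 47.6;  (2·δu)² = 0.176;  (2·δc)² = 1.12
δS = √(48.9) = 6.99

6.99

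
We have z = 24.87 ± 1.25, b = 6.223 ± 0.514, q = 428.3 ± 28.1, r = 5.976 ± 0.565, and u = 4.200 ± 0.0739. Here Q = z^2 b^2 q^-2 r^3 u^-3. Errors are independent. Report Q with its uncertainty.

0.3761 ± 0.140

Relative error in a monomial: (δQ/Q)² = Σ (nᵢ · δxᵢ/xᵢ)².
  (2·δz/z)² = (2×0.0503)² = 0.0101;  (2·δb/b)² = (2×0.0826)² = 0.0273;  (-2·δq/q)² = (-2×0.0656)² = 0.0172;  (3·δr/r)² = (3×0.0945)² = 0.0804;  (-3·δu/u)² = (-3×0.0176)² = 0.00279
δQ/Q = √(0.138) = 0.371
Q = 0.3761, so δQ = 0.371 × 0.3761 = 0.140.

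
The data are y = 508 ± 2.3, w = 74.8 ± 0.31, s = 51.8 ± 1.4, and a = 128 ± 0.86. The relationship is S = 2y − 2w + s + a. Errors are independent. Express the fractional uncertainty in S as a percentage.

0.471%

Sums and differences: (δS)² = Σ (cᵢ δxᵢ)².
  (2·δy)² = 21.2;  (2·δw)² = 0.384;  (δs)² = 1.96;  (δa)² = 0.740
δS = √(24.2) = 4.92
S = 1050, so δS/S = 4.92/1050 = 0.00471.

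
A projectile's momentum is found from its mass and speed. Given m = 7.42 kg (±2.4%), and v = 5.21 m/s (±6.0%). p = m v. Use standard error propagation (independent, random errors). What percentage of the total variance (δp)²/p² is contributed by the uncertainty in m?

(δp/p)² = (1·δm/m)² + (1·δv/v)²
  m term: (1×0.0240)² = 0.000576
  v term: (1×0.0600)² = 0.00360
Total = 0.00418. Share from m = 0.000576/0.00418 = 0.138.

13.8%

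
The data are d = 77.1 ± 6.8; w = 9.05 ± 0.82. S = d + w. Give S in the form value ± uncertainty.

86.1 ± 6.85

S is a linear combination, so absolute uncertainties add in quadrature:
  (δd)² = 46.2;  (δw)² = 0.672
δS = √(46.9) = 6.85
S = 86.1.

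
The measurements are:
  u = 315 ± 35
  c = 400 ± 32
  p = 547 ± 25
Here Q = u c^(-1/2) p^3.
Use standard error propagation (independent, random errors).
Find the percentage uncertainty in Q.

Products/powers → add relative errors in quadrature, weighted by exponent:
  (1·δu/u)² = (1×0.111)² = 0.0123;  (−½·δc/c)² = (-0.5×0.0800)² = 0.00160;  (3·δp/p)² = (3×0.0457)² = 0.0188
δQ/Q = √(0.0327) = 0.181

18.1%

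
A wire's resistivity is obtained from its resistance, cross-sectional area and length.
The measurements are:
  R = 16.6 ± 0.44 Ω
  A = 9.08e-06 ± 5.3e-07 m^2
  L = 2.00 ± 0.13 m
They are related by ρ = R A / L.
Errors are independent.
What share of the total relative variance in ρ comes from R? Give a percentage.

8.43%

(δρ/ρ)² = (1·δR/R)² + (1·δA/A)² + (-1·δL/L)²
  R term: (1×0.0265)² = 0.000703
  A term: (1×0.0584)² = 0.00341
  L term: (-1×0.0650)² = 0.00423
Total = 0.00833. Share from R = 0.000703/0.00833 = 0.0843.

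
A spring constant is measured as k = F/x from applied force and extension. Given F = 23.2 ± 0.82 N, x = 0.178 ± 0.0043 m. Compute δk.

Relative error in a monomial: (δk/k)² = Σ (nᵢ · δxᵢ/xᵢ)².
  (1·δF/F)² = (1×0.0353)² = 0.00125;  (-1·δx/x)² = (-1×0.0242)² = 0.000584
δk/k = √(0.00183) = 0.0428
k = 130 N/m, so δk = 0.0428 × 130 = 5.58 N/m.

5.58 N/m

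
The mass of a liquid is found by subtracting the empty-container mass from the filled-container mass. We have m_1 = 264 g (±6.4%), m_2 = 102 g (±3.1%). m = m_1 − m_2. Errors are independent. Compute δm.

m is a linear combination, so absolute uncertainties add in quadrature:
  (δm_1)² = 285;  (δm_2)² = 10.00
δm = √(295) = 17.2 g

17.2 g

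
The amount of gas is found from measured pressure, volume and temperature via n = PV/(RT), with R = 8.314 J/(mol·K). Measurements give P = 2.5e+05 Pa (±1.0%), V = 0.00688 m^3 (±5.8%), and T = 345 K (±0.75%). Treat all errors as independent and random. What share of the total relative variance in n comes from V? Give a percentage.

(δn/n)² = (1·δP/P)² + (1·δV/V)² + (-1·δT/T)²
  P term: (1×0.0100)² = 0.000100
  V term: (1×0.0580)² = 0.00336
  T term: (-1×0.00750)² = 5.62e-05
Total = 0.00352. Share from V = 0.00336/0.00352 = 0.956.

95.6%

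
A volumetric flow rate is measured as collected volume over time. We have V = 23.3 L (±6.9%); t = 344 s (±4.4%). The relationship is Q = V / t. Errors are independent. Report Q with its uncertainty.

0.0677 ± 0.00554 L/s

Q is a product of powers, so relative uncertainties combine in quadrature:
  (1·δV/V)² = (1×0.0690)² = 0.00476;  (-1·δt/t)² = (-1×0.0440)² = 0.00194
δQ/Q = √(0.00670) = 0.0818
Q = 0.0677 L/s, so δQ = 0.0818 × 0.0677 = 0.00554 L/s.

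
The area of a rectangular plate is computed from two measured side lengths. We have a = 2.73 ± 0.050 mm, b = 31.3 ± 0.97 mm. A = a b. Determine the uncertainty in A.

3.08 mm^2

For a monomial A ∝ a, b, fractional errors add in quadrature:
  (1·δa/a)² = (1×0.0183)² = 0.000335;  (1·δb/b)² = (1×0.0310)² = 0.000960
δA/A = √(0.00130) = 0.0360
A = 85.4 mm^2, so δA = 0.0360 × 85.4 = 3.08 mm^2.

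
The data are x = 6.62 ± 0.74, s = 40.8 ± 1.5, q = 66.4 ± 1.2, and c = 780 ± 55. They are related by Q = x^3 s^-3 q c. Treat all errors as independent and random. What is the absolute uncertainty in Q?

79.7

Products/powers → add relative errors in quadrature, weighted by exponent:
  (3·δx/x)² = (3×0.112)² = 0.112;  (-3·δs/s)² = (-3×0.0368)² = 0.0122;  (1·δq/q)² = (1×0.0181)² = 0.000327;  (1·δc/c)² = (1×0.0705)² = 0.00497
δQ/Q = √(0.130) = 0.360
Q = 221, so δQ = 0.360 × 221 = 79.7.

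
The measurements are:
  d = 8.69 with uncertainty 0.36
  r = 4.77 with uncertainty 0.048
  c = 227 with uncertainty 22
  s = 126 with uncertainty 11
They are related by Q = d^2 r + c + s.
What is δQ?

Let p = d^2·r = 360. δp/p = √((2·δd/d)² + (1·δr/r)²) = √(0.00686 + 0.000101) = 0.0835, so δp = 30.1.
Q = p + c + s: δQ = √(δp² + δc² + δs²) = √(904 + 484 + 121) = 38.8

38.8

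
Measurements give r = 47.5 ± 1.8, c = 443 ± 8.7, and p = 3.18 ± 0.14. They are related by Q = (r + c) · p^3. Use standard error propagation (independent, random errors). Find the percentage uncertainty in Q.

13.3%

Let u = r + c = 490. δu = √(δr² + δc²) = √(3.24 + 75.7) = 8.88, so δu/u = 0.0181.
Q is then a monomial in u, p:
δQ/Q = √((δu/u)² + (3·δp/p)²) = √(0.000328 + 0.0174) = 0.133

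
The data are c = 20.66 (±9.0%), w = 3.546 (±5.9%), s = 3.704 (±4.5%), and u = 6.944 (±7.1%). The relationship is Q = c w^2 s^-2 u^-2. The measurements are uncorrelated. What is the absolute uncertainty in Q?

0.0881

Relative error in a monomial: (δQ/Q)² = Σ (nᵢ · δxᵢ/xᵢ)².
  (1·δc/c)² = (1×0.0900)² = 0.00810;  (2·δw/w)² = (2×0.0590)² = 0.0139;  (-2·δs/s)² = (-2×0.0450)² = 0.00810;  (-2·δu/u)² = (-2×0.0710)² = 0.0202
δQ/Q = √(0.0503) = 0.224
Q = 0.3927, so δQ = 0.224 × 0.3927 = 0.0881.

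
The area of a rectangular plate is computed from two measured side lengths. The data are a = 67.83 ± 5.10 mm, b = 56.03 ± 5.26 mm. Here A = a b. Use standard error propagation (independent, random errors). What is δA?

457 mm^2

A is a product of powers, so relative uncertainties combine in quadrature:
  (1·δa/a)² = (1×0.0752)² = 0.00565;  (1·δb/b)² = (1×0.0939)² = 0.00881
δA/A = √(0.0145) = 0.120
A = 3801 mm^2, so δA = 0.120 × 3801 = 457 mm^2.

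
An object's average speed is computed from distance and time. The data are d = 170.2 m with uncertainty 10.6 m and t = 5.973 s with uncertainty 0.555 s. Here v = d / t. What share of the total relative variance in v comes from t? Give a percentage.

(δv/v)² = (1·δd/d)² + (-1·δt/t)²
  d term: (1×0.0623)² = 0.00388
  t term: (-1×0.0929)² = 0.00863
Total = 0.0125. Share from t = 0.00863/0.0125 = 0.690.

69.0%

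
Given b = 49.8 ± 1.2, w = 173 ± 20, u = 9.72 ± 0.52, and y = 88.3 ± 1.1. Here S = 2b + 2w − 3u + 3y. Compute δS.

40.2

Each term contributes (cᵢ δxᵢ)² to (δS)²:
  (2·δb)² = 5.76;  (2·δw)² = 1600;  (3·δu)² = 2.43;  (3·δy)² = 10.9
δS = √(1620) = 40.2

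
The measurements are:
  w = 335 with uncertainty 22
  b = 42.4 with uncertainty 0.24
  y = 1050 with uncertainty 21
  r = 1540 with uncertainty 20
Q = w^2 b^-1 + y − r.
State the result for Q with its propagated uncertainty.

2160 ± 349

Let p = w^2·b^-1 = 2650. δp/p = √((2·δw/w)² + (-1·δb/b)²) = √(0.0173 + 3.2e-05) = 0.131, so δp = 348.
Q = p + y − r: δQ = √(δp² + δy² + δr²) = √(1.21e+05 + 441 + 400) = 349
Q = 2160.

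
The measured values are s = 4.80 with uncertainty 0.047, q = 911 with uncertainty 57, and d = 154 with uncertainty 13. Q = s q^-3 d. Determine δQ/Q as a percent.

Since Q is a product/quotient, work with relative uncertainties:
  (1·δs/s)² = (1×0.00979)² = 9.59e-05;  (-3·δq/q)² = (-3×0.0626)² = 0.0352;  (1·δd/d)² = (1×0.0844)² = 0.00713
δQ/Q = √(0.0425) = 0.206

20.6%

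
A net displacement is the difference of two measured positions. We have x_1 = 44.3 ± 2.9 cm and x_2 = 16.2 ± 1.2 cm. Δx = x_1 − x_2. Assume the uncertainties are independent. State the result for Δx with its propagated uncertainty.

Δx is a linear combination, so absolute uncertainties add in quadrature:
  (δx_1)² = 8.41;  (δx_2)² = 1.44
δΔx = √(9.85) = 3.14 cm
Δx = 28.1 cm.

28.1 ± 3.14 cm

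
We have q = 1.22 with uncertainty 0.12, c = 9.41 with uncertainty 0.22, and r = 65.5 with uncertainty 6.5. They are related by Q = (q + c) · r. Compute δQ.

71.0

Let u = q + c = 10.6. δu = √(δq² + δc²) = √(0.0144 + 0.0484) = 0.251, so δu/u = 0.0236.
Q is then a monomial in u, r:
δQ/Q = √((δu/u)² + (1·δr/r)²) = √(0.000556 + 0.00985) = 0.102
Q = 696, so δQ = 0.102 × 696 = 71.0.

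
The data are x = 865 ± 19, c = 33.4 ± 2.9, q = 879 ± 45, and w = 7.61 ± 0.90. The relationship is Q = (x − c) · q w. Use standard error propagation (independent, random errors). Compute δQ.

Let u = x − c = 832. δu = √(δx² + δc²) = √(361 + 8.41) = 19.2, so δu/u = 0.0231.
Q is then a monomial in u, q, w:
δQ/Q = √((δu/u)² + (1·δq/q)² + (1·δw/w)²) = √(0.000534 + 0.00262 + 0.0140) = 0.131
Q = 5.56e+06, so δQ = 0.131 × 5.56e+06 = 7.28e+05.

7.28e+05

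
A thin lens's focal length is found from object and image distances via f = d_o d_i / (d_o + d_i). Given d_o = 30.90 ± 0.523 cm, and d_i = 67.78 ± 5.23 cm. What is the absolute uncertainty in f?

∂f/∂d_o = (d_i/(d_o+d_i))² = 0.472;  ∂f/∂d_i = (d_o/(d_o+d_i))² = 0.0981
δf = √((∂f/∂d_o · δd_o)² + (∂f/∂d_i · δd_i)²) = √(0.0609 + 0.263) = 0.569 cm

0.569 cm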